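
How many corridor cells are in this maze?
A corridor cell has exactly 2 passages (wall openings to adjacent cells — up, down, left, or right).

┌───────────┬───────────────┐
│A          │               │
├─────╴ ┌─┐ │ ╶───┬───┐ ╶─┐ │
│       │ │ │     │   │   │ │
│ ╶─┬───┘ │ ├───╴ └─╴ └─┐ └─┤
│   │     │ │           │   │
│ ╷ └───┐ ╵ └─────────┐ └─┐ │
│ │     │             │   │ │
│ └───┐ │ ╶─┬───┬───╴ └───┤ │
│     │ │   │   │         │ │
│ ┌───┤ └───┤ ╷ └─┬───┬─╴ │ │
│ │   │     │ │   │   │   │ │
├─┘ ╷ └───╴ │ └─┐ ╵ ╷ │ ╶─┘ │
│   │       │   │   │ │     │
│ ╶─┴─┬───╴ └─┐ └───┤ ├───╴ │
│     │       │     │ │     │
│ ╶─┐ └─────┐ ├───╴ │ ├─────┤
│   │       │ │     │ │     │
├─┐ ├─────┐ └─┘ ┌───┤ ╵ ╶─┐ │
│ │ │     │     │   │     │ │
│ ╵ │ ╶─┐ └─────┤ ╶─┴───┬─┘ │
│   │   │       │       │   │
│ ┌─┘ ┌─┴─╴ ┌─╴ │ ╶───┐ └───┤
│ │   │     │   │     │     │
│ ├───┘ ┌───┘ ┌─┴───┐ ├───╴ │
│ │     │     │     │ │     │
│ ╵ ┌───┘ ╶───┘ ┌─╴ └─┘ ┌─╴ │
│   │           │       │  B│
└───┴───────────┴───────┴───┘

Counting cells with exactly 2 passages:
Total corridor cells: 150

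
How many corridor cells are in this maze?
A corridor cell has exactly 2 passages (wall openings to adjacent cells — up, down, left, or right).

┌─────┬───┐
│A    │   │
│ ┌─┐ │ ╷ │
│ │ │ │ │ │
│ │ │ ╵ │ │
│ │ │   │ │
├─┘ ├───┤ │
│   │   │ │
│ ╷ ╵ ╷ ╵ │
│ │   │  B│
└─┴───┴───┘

Counting cells with exactly 2 passages:
Total corridor cells: 21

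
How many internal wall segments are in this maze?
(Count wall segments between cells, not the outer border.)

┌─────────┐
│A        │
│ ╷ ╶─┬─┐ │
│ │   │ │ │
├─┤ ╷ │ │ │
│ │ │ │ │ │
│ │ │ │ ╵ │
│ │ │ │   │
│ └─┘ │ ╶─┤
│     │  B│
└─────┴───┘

Counting internal wall segments:
Total internal walls: 16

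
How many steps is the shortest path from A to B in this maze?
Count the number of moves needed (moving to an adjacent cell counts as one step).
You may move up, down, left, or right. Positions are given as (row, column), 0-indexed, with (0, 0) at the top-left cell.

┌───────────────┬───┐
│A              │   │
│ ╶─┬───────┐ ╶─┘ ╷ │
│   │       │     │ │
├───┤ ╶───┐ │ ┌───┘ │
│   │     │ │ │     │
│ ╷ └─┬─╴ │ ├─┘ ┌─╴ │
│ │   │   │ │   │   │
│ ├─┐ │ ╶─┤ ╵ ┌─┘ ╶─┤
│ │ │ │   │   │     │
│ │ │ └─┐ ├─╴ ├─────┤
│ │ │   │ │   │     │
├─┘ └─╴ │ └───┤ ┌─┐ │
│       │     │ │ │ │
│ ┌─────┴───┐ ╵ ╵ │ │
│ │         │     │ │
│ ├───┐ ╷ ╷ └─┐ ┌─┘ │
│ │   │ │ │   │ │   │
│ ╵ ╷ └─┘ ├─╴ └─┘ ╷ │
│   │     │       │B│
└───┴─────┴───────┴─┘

Using BFS to find shortest path:
Start: (0, 0), End: (9, 9)
Path found:
(0,0) → (0,1) → (0,2) → (0,3) → (0,4) → (0,5) → (0,6) → (1,6) → (1,7) → (1,8) → (0,8) → (0,9) → (1,9) → (2,9) → (2,8) → (2,7) → (3,7) → (3,6) → (4,6) → (4,5) → (3,5) → (2,5) → (1,5) → (1,4) → (1,3) → (1,2) → (2,2) → (2,3) → (2,4) → (3,4) → (3,3) → (4,3) → (4,4) → (5,4) → (6,4) → (6,5) → (6,6) → (7,6) → (7,7) → (6,7) → (5,7) → (5,8) → (5,9) → (6,9) → (7,9) → (8,9) → (9,9)
Number of steps: 46

Solution:

┌───────────────┬───┐
│A → → → → → ↓  │↱ ↓│
│ ╶─┬───────┐ ╶─┘ ╷ │
│   │↓ ← ← ↰│↳ → ↑│↓│
├───┤ ╶───┐ │ ┌───┘ │
│   │↳ → ↓│↑│ │↓ ← ↲│
│ ╷ └─┬─╴ │ ├─┘ ┌─╴ │
│ │   │↓ ↲│↑│↓ ↲│   │
│ ├─┐ │ ╶─┤ ╵ ┌─┘ ╶─┤
│ │ │ │↳ ↓│↑ ↲│     │
│ │ │ └─┐ ├─╴ ├─────┤
│ │ │   │↓│   │↱ → ↓│
├─┘ └─╴ │ └───┤ ┌─┐ │
│       │↳ → ↓│↑│ │↓│
│ ┌─────┴───┐ ╵ ╵ │ │
│ │         │↳ ↑  │↓│
│ ├───┐ ╷ ╷ └─┐ ┌─┘ │
│ │   │ │ │   │ │  ↓│
│ ╵ ╷ └─┘ ├─╴ └─┘ ╷ │
│   │     │       │B│
└───┴─────┴───────┴─┘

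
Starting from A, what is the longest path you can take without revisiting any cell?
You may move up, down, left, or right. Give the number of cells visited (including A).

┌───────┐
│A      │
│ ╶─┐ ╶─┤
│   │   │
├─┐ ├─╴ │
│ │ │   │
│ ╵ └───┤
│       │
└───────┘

Finding longest simple path using DFS:
Start: (0, 0)
Longest path visits 7 cells
Path: A → down → right → down → down → left → up

Solution:

┌───────┐
│A      │
│ ╶─┐ ╶─┤
│↳ ↓│   │
├─┐ ├─╴ │
│B│↓│   │
│ ╵ └───┤
│↑ ↲    │
└───────┘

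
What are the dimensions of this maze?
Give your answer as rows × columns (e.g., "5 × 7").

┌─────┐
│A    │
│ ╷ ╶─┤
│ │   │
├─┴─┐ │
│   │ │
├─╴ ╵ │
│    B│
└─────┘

Counting the maze dimensions:
Rows (vertical): 4
Columns (horizontal): 3
Dimensions: 4 × 3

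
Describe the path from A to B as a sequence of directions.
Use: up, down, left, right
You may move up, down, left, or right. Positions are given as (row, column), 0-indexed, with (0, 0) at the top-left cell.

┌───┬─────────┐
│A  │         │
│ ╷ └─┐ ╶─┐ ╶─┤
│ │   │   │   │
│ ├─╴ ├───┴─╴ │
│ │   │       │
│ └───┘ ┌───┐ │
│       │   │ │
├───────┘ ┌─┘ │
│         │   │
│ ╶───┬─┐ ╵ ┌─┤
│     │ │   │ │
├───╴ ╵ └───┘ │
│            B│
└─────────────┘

Finding the path and converting it to directions:
Path through cells: (0,0) → (1,0) → (2,0) → (3,0) → (3,1) → (3,2) → (3,3) → (2,3) → (2,4) → (2,5) → (2,6) → (3,6) → (4,6) → (4,5) → (5,5) → (5,4) → (4,4) → (4,3) → (4,2) → (4,1) → (4,0) → (5,0) → (5,1) → (5,2) → (6,2) → (6,3) → (6,4) → (6,5) → (6,6)
Directions: down, down, down, right, right, right, up, right, right, right, down, down, left, down, left, up, left, left, left, left, down, right, right, down, right, right, right, right

Solution:

┌───┬─────────┐
│A  │         │
│ ╷ └─┐ ╶─┐ ╶─┤
│↓│   │   │   │
│ ├─╴ ├───┴─╴ │
│↓│   │↱ → → ↓│
│ └───┘ ┌───┐ │
│↳ → → ↑│   │↓│
├───────┘ ┌─┘ │
│↓ ← ← ← ↰│↓ ↲│
│ ╶───┬─┐ ╵ ┌─┤
│↳ → ↓│ │↑ ↲│ │
├───╴ ╵ └───┘ │
│    ↳ → → → B│
└─────────────┘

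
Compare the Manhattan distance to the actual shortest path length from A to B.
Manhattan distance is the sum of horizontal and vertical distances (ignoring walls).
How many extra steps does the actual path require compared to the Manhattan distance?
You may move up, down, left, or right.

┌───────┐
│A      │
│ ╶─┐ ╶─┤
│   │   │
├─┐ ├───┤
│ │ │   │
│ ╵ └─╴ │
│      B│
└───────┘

Manhattan distance: |3 - 0| + |3 - 0| = 6
Actual path length: 6
Extra steps: 6 - 6 = 0

Solution:

┌───────┐
│A      │
│ ╶─┐ ╶─┤
│↳ ↓│   │
├─┐ ├───┤
│ │↓│   │
│ ╵ └─╴ │
│  ↳ → B│
└───────┘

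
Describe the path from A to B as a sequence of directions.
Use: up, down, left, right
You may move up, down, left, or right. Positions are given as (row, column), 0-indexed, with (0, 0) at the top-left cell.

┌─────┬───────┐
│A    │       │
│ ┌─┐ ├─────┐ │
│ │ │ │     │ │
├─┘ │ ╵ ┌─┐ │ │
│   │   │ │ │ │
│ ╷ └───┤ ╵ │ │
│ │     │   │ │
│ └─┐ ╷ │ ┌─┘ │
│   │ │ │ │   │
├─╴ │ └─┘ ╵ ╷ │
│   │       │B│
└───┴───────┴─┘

Finding the path and converting it to directions:
Path through cells: (0,0) → (0,1) → (0,2) → (1,2) → (2,2) → (2,3) → (1,3) → (1,4) → (1,5) → (2,5) → (3,5) → (3,4) → (4,4) → (5,4) → (5,5) → (4,5) → (4,6) → (5,6)
Directions: right, right, down, down, right, up, right, right, down, down, left, down, down, right, up, right, down

Solution:

┌─────┬───────┐
│A → ↓│       │
│ ┌─┐ ├─────┐ │
│ │ │↓│↱ → ↓│ │
├─┘ │ ╵ ┌─┐ │ │
│   │↳ ↑│ │↓│ │
│ ╷ └───┤ ╵ │ │
│ │     │↓ ↲│ │
│ └─┐ ╷ │ ┌─┘ │
│   │ │ │↓│↱ ↓│
├─╴ │ └─┘ ╵ ╷ │
│   │    ↳ ↑│B│
└───┴───────┴─┘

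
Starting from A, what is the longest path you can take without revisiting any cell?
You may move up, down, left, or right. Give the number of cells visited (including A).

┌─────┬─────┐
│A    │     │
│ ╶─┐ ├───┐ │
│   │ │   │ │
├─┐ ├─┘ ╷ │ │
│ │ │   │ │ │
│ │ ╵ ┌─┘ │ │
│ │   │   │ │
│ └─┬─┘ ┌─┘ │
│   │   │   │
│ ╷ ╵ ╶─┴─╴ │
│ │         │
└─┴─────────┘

Finding longest simple path using DFS:
Start: (0, 0)
Longest path visits 26 cells
Path: A → down → right → down → down → right → up → right → up → right → down → down → left → down → left → down → right → right → right → up → up → up → up → up → left → left

Solution:

┌─────┬─────┐
│A    │B ← ↰│
│ ╶─┐ ├───┐ │
│↳ ↓│ │↱ ↓│↑│
├─┐ ├─┘ ╷ │ │
│ │↓│↱ ↑│↓│↑│
│ │ ╵ ┌─┘ │ │
│ │↳ ↑│↓ ↲│↑│
│ └─┬─┘ ┌─┘ │
│   │↓ ↲│  ↑│
│ ╷ ╵ ╶─┴─╴ │
│ │  ↳ → → ↑│
└─┴─────────┘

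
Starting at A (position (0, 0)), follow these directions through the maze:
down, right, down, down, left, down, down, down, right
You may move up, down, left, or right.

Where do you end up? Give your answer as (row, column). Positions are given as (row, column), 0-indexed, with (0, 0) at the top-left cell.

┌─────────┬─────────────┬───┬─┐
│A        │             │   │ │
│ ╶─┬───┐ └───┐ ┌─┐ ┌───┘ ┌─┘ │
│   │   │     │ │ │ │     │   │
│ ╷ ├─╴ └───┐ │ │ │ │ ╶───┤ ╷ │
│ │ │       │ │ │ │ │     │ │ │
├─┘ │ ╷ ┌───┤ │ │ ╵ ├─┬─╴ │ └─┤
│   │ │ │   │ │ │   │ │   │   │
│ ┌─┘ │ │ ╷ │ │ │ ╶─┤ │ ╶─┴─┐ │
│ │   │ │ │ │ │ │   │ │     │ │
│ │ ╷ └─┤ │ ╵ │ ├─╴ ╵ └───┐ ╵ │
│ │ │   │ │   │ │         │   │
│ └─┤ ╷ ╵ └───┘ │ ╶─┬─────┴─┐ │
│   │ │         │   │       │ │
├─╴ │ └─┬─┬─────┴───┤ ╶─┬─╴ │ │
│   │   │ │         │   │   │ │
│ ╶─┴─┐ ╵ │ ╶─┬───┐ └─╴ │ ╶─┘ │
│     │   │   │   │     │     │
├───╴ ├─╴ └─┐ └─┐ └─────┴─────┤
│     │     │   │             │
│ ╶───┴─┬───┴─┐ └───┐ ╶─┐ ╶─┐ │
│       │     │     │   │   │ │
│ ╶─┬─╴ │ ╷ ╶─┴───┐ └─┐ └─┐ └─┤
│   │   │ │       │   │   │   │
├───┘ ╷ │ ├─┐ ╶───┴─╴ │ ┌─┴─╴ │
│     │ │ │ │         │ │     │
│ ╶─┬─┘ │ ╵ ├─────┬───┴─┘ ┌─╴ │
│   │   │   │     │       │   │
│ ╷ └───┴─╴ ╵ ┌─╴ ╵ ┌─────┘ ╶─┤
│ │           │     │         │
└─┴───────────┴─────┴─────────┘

Following directions step by step:
Start: (0, 0)
  down: (0, 0) → (1, 0)
  right: (1, 0) → (1, 1)
  down: (1, 1) → (2, 1)
  down: (2, 1) → (3, 1)
  left: (3, 1) → (3, 0)
  down: (3, 0) → (4, 0)
  down: (4, 0) → (5, 0)
  down: (5, 0) → (6, 0)
  right: (6, 0) → (6, 1)
Final position: (6, 1)

Path taken:

┌─────────┬─────────────┬───┬─┐
│A        │             │   │ │
│ ╶─┬───┐ └───┐ ┌─┐ ┌───┘ ┌─┘ │
│↳ ↓│   │     │ │ │ │     │   │
│ ╷ ├─╴ └───┐ │ │ │ │ ╶───┤ ╷ │
│ │↓│       │ │ │ │ │     │ │ │
├─┘ │ ╷ ┌───┤ │ │ ╵ ├─┬─╴ │ └─┤
│↓ ↲│ │ │   │ │ │   │ │   │   │
│ ┌─┘ │ │ ╷ │ │ │ ╶─┤ │ ╶─┴─┐ │
│↓│   │ │ │ │ │ │   │ │     │ │
│ │ ╷ └─┤ │ ╵ │ ├─╴ ╵ └───┐ ╵ │
│↓│ │   │ │   │ │         │   │
│ └─┤ ╷ ╵ └───┘ │ ╶─┬─────┴─┐ │
│↳ B│ │         │   │       │ │
├─╴ │ └─┬─┬─────┴───┤ ╶─┬─╴ │ │
│   │   │ │         │   │   │ │
│ ╶─┴─┐ ╵ │ ╶─┬───┐ └─╴ │ ╶─┘ │
│     │   │   │   │     │     │
├───╴ ├─╴ └─┐ └─┐ └─────┴─────┤
│     │     │   │             │
│ ╶───┴─┬───┴─┐ └───┐ ╶─┐ ╶─┐ │
│       │     │     │   │   │ │
│ ╶─┬─╴ │ ╷ ╶─┴───┐ └─┐ └─┐ └─┤
│   │   │ │       │   │   │   │
├───┘ ╷ │ ├─┐ ╶───┴─╴ │ ┌─┴─╴ │
│     │ │ │ │         │ │     │
│ ╶─┬─┘ │ ╵ ├─────┬───┴─┘ ┌─╴ │
│   │   │   │     │       │   │
│ ╷ └───┴─╴ ╵ ┌─╴ ╵ ┌─────┘ ╶─┤
│ │           │     │         │
└─┴───────────┴─────┴─────────┘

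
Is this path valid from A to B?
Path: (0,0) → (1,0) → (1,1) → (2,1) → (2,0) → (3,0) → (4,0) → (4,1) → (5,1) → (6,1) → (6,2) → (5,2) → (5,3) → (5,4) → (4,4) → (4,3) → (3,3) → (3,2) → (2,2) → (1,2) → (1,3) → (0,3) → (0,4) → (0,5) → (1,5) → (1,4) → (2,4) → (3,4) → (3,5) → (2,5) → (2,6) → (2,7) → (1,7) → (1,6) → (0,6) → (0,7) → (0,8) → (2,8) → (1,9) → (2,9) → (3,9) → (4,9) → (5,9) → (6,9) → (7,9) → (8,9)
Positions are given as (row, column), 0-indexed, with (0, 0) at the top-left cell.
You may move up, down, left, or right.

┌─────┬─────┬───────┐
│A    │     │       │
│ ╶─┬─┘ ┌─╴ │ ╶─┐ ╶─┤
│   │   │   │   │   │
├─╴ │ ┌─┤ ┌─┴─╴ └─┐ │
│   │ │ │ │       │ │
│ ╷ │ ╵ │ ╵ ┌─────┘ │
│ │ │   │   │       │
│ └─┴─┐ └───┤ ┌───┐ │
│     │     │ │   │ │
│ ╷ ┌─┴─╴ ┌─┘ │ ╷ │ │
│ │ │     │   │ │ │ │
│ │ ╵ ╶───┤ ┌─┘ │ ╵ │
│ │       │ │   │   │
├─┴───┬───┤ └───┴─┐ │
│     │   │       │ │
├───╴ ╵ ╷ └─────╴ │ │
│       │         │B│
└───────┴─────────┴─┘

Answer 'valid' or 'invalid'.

Checking path validity:
Result: Invalid move at step 37: cannot move from (0, 8) to (2, 8).

invalid

Correct solution:

┌─────┬─────┬───────┐
│A    │↱ → ↓│↱ → ↓  │
│ ╶─┬─┘ ┌─╴ │ ╶─┐ ╶─┤
│↳ ↓│↱ ↑│↓ ↲│↑ ↰│↳ ↓│
├─╴ │ ┌─┤ ┌─┴─╴ └─┐ │
│↓ ↲│↑│ │↓│↱ → ↑  │↓│
│ ╷ │ ╵ │ ╵ ┌─────┘ │
│↓│ │↑ ↰│↳ ↑│      ↓│
│ └─┴─┐ └───┤ ┌───┐ │
│↳ ↓  │↑ ↰  │ │   │↓│
│ ╷ ┌─┴─╴ ┌─┘ │ ╷ │ │
│ │↓│↱ → ↑│   │ │ │↓│
│ │ ╵ ╶───┤ ┌─┘ │ ╵ │
│ │↳ ↑    │ │   │  ↓│
├─┴───┬───┤ └───┴─┐ │
│     │   │       │↓│
├───╴ ╵ ╷ └─────╴ │ │
│       │         │B│
└───────┴─────────┴─┘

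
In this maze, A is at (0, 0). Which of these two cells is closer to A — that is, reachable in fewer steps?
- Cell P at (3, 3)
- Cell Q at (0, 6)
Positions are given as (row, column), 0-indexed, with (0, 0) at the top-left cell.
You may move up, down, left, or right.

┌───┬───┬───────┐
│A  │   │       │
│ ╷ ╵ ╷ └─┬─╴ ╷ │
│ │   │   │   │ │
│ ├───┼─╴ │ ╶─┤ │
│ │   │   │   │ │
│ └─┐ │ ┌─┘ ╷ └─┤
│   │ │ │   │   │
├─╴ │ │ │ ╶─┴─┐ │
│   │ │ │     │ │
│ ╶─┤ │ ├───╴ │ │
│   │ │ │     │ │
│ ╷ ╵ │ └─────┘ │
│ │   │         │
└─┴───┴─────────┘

Shortest path A → P at (3, 3): 10 steps
Shortest path A → Q at (0, 6): 26 steps

P is closer (10 steps vs 26 steps).

Path to P:

┌───┬───┬───────┐
│A ↓│↱ ↓│       │
│ ╷ ╵ ╷ └─┬─╴ ╷ │
│ │↳ ↑│↳ ↓│   │ │
│ ├───┼─╴ │ ╶─┤ │
│ │   │↓ ↲│   │ │
│ └─┐ │ ┌─┘ ╷ └─┤
│   │ │P│   │   │
├─╴ │ │ │ ╶─┴─┐ │
│   │ │ │     │ │
│ ╶─┤ │ ├───╴ │ │
│   │ │ │     │ │
│ ╷ ╵ │ └─────┘ │
│ │   │         │
└─┴───┴─────────┘

Path to Q:

┌───┬───┬───────┐
│A ↓│↱ ↓│    Q  │
│ ╷ ╵ ╷ └─┬─╴ ╷ │
│ │↳ ↑│↳ ↓│↱ ↑│ │
│ ├───┼─╴ │ ╶─┤ │
│ │   │↓ ↲│↑ ↰│ │
│ └─┐ │ ┌─┘ ╷ └─┤
│   │ │↓│   │↑ ↰│
├─╴ │ │ │ ╶─┴─┐ │
│   │ │↓│     │↑│
│ ╶─┤ │ ├───╴ │ │
│   │ │↓│     │↑│
│ ╷ ╵ │ └─────┘ │
│ │   │↳ → → → ↑│
└─┴───┴─────────┘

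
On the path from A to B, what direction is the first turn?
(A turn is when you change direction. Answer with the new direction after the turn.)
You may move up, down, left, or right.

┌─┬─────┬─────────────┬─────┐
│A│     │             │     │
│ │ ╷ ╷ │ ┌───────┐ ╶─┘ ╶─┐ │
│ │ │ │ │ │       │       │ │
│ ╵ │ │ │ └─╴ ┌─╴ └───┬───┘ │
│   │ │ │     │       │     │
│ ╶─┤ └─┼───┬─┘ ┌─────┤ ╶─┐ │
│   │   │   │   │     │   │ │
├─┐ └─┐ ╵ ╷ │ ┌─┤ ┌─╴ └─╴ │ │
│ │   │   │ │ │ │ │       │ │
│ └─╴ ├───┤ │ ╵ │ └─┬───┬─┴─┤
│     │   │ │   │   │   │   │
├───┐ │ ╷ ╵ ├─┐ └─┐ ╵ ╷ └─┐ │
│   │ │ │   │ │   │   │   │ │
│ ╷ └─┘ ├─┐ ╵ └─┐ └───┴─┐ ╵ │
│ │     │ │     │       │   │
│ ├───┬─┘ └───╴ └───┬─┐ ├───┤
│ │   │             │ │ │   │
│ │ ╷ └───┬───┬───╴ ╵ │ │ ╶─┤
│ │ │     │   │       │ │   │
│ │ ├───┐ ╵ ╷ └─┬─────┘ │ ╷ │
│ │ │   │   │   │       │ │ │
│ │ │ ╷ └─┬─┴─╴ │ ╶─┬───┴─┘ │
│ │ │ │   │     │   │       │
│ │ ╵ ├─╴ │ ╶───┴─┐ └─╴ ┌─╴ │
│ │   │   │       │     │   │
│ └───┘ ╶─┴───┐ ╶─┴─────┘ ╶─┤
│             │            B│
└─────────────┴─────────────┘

Directions: down, down, right, up, up, right, down, down, down, right, down, right, up, right, down, down, down, left, up, left, down, down, left, left, up, left, down, down, down, down, down, down, down, right, right, right, up, right, up, left, up, left, down, down, left, up, up, up, up, right, down, right, right, down, right, up, right, down, right, down, left, left, down, right, right, down, right, right, right, right, right, right
First turn direction: right

Solution:

┌─┬─────┬─────────────┬─────┐
│A│↱ ↓  │             │     │
│ │ ╷ ╷ │ ┌───────┐ ╶─┘ ╶─┐ │
│↓│↑│↓│ │ │       │       │ │
│ ╵ │ │ │ └─╴ ┌─╴ └───┬───┘ │
│↳ ↑│↓│ │     │       │     │
│ ╶─┤ └─┼───┬─┘ ┌─────┤ ╶─┐ │
│   │↳ ↓│↱ ↓│   │     │   │ │
├─┐ └─┐ ╵ ╷ │ ┌─┤ ┌─╴ └─╴ │ │
│ │   │↳ ↑│↓│ │ │ │       │ │
│ └─╴ ├───┤ │ ╵ │ └─┬───┬─┴─┤
│     │↓ ↰│↓│   │   │   │   │
├───┐ │ ╷ ╵ ├─┐ └─┐ ╵ ╷ └─┐ │
│↓ ↰│ │↓│↑ ↲│ │   │   │   │ │
│ ╷ └─┘ ├─┐ ╵ └─┐ └───┴─┐ ╵ │
│↓│↑ ← ↲│ │     │       │   │
│ ├───┬─┘ └───╴ └───┬─┐ ├───┤
│↓│↱ ↓│             │ │ │   │
│ │ ╷ └───┬───┬───╴ ╵ │ │ ╶─┤
│↓│↑│↳ → ↓│↱ ↓│       │ │   │
│ │ ├───┐ ╵ ╷ └─┬─────┘ │ ╷ │
│↓│↑│↓ ↰│↳ ↑│↳ ↓│       │ │ │
│ │ │ ╷ └─┬─┴─╴ │ ╶─┬───┴─┘ │
│↓│↑│↓│↑ ↰│↓ ← ↲│   │       │
│ │ ╵ ├─╴ │ ╶───┴─┐ └─╴ ┌─╴ │
│↓│↑ ↲│↱ ↑│↳ → ↓  │     │   │
│ └───┘ ╶─┴───┐ ╶─┴─────┘ ╶─┤
│↳ → → ↑      │↳ → → → → → B│
└─────────────┴─────────────┘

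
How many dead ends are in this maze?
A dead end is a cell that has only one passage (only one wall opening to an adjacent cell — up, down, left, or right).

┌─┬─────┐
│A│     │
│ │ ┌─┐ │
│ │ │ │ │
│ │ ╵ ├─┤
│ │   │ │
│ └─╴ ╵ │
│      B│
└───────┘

Checking each cell for number of passages:

Dead ends found at positions:
  (0, 0)
  (1, 2)
  (1, 3)
  (2, 3)
Total dead ends: 4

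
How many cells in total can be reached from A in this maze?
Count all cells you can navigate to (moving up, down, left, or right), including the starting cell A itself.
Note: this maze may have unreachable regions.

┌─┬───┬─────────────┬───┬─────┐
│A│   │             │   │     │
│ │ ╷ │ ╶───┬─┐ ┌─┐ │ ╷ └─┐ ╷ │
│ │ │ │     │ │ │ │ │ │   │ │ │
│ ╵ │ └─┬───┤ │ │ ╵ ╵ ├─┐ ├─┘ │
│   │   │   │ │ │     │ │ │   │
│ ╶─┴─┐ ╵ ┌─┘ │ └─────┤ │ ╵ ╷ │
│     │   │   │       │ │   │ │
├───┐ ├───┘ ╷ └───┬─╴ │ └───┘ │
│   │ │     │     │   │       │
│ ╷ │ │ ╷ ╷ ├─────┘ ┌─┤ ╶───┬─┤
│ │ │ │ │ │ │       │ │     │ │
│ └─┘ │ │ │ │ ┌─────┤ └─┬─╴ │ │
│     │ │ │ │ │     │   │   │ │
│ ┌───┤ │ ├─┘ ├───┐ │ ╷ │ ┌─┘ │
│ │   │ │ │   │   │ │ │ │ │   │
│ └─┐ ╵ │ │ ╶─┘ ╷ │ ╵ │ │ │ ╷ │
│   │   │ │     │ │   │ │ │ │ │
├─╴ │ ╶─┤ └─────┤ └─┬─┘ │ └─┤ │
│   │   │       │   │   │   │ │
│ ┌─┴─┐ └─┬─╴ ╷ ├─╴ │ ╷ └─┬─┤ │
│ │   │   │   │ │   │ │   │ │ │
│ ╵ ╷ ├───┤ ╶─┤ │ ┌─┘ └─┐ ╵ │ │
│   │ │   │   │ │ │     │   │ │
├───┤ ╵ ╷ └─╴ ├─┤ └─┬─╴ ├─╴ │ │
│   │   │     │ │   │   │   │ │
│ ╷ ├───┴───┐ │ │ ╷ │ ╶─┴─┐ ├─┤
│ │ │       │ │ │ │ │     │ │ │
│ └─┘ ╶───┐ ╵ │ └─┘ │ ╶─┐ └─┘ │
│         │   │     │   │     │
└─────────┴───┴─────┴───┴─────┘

Using BFS/flood-fill to find all reachable cells from A:
Maze size: 15 × 15 = 225 total cells
128 cell(s) are walled off and cannot be reached from A.
Reachable cells: 97

Reachable region (· marks reachable cells):

┌─┬───┬─────────────┬───┬─────┐
│A│· ·│             │   │     │
│ │ ╷ │ ╶───┬─┐ ┌─┐ │ ╷ └─┐ ╷ │
│·│·│·│     │·│ │ │ │ │   │ │ │
│ ╵ │ └─┬───┤ │ │ ╵ ╵ ├─┐ ├─┘ │
│· ·│· ·│· ·│·│ │     │ │ │   │
│ ╶─┴─┐ ╵ ┌─┘ │ └─────┤ │ ╵ ╷ │
│· · ·│· ·│· ·│       │ │   │ │
├───┐ ├───┘ ╷ └───┬─╴ │ └───┘ │
│· ·│·│· · ·│· · ·│   │       │
│ ╷ │ │ ╷ ╷ ├─────┘ ┌─┤ ╶───┬─┤
│·│·│·│·│·│·│       │ │     │ │
│ └─┘ │ │ │ │ ┌─────┤ └─┬─╴ │ │
│· · ·│·│·│·│ │     │   │   │ │
│ ┌───┤ │ ├─┘ ├───┐ │ ╷ │ ┌─┘ │
│·│· ·│·│·│   │   │ │ │ │ │   │
│ └─┐ ╵ │ │ ╶─┘ ╷ │ ╵ │ │ │ ╷ │
│· ·│· ·│·│     │ │   │ │ │ │ │
├─╴ │ ╶─┤ └─────┤ └─┬─┘ │ └─┤ │
│· ·│· ·│· · · ·│   │   │   │ │
│ ┌─┴─┐ └─┬─╴ ╷ ├─╴ │ ╷ └─┬─┤ │
│·│· ·│· ·│· ·│·│   │ │   │ │ │
│ ╵ ╷ ├───┤ ╶─┤ │ ┌─┘ └─┐ ╵ │ │
│· ·│·│· ·│· ·│·│ │     │   │ │
├───┤ ╵ ╷ └─╴ ├─┤ └─┬─╴ ├─╴ │ │
│· ·│· ·│· · ·│ │   │   │   │ │
│ ╷ ├───┴───┐ │ │ ╷ │ ╶─┴─┐ ├─┤
│·│·│· · · ·│·│ │ │ │     │ │ │
│ └─┘ ╶───┐ ╵ │ └─┘ │ ╶─┐ └─┘ │
│· · · · ·│· ·│     │   │     │
└─────────┴───┴─────┴───┴─────┘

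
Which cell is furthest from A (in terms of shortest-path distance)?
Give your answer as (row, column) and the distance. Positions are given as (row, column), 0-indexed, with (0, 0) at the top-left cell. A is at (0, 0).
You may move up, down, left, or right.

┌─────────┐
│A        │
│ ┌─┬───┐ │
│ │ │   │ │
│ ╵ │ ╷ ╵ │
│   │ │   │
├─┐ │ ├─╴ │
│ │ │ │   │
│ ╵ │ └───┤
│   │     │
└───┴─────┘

Computing BFS distances from A to all cells:
Furthest cell: (4, 4)
Distance: 14 steps

Path from A to the furthest cell:

┌─────────┐
│A → → → ↓│
│ ┌─┬───┐ │
│ │ │↓ ↰│↓│
│ ╵ │ ╷ ╵ │
│   │↓│↑ ↲│
├─┐ │ ├─╴ │
│ │ │↓│   │
│ ╵ │ └───┤
│   │↳ → B│
└───┴─────┘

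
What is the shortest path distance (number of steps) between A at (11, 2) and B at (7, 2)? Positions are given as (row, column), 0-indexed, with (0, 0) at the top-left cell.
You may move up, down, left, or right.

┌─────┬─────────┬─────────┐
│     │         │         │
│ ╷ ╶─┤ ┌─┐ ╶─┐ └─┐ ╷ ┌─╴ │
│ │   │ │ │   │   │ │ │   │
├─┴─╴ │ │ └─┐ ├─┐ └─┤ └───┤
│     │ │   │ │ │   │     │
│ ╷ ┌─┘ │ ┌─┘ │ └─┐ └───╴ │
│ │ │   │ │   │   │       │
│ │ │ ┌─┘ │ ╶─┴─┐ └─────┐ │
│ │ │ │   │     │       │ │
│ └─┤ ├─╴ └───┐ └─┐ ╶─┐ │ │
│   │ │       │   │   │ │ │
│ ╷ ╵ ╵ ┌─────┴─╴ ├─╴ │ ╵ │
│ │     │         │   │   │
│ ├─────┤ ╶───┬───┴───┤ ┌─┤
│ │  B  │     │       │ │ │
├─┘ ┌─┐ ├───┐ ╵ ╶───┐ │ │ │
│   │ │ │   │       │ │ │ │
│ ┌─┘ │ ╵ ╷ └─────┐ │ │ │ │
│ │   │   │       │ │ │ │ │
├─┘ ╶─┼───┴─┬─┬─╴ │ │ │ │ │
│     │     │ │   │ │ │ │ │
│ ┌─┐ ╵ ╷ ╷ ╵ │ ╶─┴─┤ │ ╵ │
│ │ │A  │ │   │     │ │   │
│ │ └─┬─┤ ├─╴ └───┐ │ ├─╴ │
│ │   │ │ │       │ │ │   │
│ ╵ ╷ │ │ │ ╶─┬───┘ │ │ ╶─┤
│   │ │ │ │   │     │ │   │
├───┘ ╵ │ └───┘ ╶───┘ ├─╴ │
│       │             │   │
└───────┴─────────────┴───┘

Finding path from (11, 2) to (7, 2):
Path: (11,2) → (11,3) → (10,3) → (10,4) → (11,4) → (12,4) → (13,4) → (14,4) → (14,5) → (14,6) → (14,7) → (13,7) → (13,8) → (13,9) → (12,9) → (11,9) → (11,8) → (11,7) → (10,7) → (10,8) → (9,8) → (9,7) → (9,6) → (9,5) → (8,5) → (8,4) → (9,4) → (9,3) → (8,3) → (7,3) → (7,2)
Distance: 30 steps

Solution:

┌─────┬─────────┬─────────┐
│     │         │         │
│ ╷ ╶─┤ ┌─┐ ╶─┐ └─┐ ╷ ┌─╴ │
│ │   │ │ │   │   │ │ │   │
├─┴─╴ │ │ └─┐ ├─┐ └─┤ └───┤
│     │ │   │ │ │   │     │
│ ╷ ┌─┘ │ ┌─┘ │ └─┐ └───╴ │
│ │ │   │ │   │   │       │
│ │ │ ┌─┘ │ ╶─┴─┐ └─────┐ │
│ │ │ │   │     │       │ │
│ └─┤ ├─╴ └───┐ └─┐ ╶─┐ │ │
│   │ │       │   │   │ │ │
│ ╷ ╵ ╵ ┌─────┴─╴ ├─╴ │ ╵ │
│ │     │         │   │   │
│ ├─────┤ ╶───┬───┴───┤ ┌─┤
│ │  B ↰│     │       │ │ │
├─┘ ┌─┐ ├───┐ ╵ ╶───┐ │ │ │
│   │ │↑│↓ ↰│       │ │ │ │
│ ┌─┘ │ ╵ ╷ └─────┐ │ │ │ │
│ │   │↑ ↲│↑ ← ← ↰│ │ │ │ │
├─┘ ╶─┼───┴─┬─┬─╴ │ │ │ │ │
│     │↱ ↓  │ │↱ ↑│ │ │ │ │
│ ┌─┐ ╵ ╷ ╷ ╵ │ ╶─┴─┤ │ ╵ │
│ │ │A ↑│↓│   │↑ ← ↰│ │   │
│ │ └─┬─┤ ├─╴ └───┐ │ ├─╴ │
│ │   │ │↓│       │↑│ │   │
│ ╵ ╷ │ │ │ ╶─┬───┘ │ │ ╶─┤
│   │ │ │↓│   │↱ → ↑│ │   │
├───┘ ╵ │ └───┘ ╶───┘ ├─╴ │
│       │↳ → → ↑      │   │
└───────┴─────────────┴───┘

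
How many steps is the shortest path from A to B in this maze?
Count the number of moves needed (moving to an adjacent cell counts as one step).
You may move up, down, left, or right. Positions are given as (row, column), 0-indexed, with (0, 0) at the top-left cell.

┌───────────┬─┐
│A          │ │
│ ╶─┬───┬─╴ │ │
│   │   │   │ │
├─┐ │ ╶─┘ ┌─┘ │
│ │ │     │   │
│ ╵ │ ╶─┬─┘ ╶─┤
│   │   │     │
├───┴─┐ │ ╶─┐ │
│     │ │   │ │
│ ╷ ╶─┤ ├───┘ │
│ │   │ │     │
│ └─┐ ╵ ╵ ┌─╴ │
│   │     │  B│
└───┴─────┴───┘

Using BFS to find shortest path:
Start: (0, 0), End: (6, 6)
Path found:
(0,0) → (0,1) → (0,2) → (0,3) → (0,4) → (0,5) → (1,5) → (1,4) → (2,4) → (2,3) → (2,2) → (3,2) → (3,3) → (4,3) → (5,3) → (6,3) → (6,4) → (5,4) → (5,5) → (5,6) → (6,6)
Number of steps: 20

Solution:

┌───────────┬─┐
│A → → → → ↓│ │
│ ╶─┬───┬─╴ │ │
│   │   │↓ ↲│ │
├─┐ │ ╶─┘ ┌─┘ │
│ │ │↓ ← ↲│   │
│ ╵ │ ╶─┬─┘ ╶─┤
│   │↳ ↓│     │
├───┴─┐ │ ╶─┐ │
│     │↓│   │ │
│ ╷ ╶─┤ ├───┘ │
│ │   │↓│↱ → ↓│
│ └─┐ ╵ ╵ ┌─╴ │
│   │  ↳ ↑│  B│
└───┴─────┴───┘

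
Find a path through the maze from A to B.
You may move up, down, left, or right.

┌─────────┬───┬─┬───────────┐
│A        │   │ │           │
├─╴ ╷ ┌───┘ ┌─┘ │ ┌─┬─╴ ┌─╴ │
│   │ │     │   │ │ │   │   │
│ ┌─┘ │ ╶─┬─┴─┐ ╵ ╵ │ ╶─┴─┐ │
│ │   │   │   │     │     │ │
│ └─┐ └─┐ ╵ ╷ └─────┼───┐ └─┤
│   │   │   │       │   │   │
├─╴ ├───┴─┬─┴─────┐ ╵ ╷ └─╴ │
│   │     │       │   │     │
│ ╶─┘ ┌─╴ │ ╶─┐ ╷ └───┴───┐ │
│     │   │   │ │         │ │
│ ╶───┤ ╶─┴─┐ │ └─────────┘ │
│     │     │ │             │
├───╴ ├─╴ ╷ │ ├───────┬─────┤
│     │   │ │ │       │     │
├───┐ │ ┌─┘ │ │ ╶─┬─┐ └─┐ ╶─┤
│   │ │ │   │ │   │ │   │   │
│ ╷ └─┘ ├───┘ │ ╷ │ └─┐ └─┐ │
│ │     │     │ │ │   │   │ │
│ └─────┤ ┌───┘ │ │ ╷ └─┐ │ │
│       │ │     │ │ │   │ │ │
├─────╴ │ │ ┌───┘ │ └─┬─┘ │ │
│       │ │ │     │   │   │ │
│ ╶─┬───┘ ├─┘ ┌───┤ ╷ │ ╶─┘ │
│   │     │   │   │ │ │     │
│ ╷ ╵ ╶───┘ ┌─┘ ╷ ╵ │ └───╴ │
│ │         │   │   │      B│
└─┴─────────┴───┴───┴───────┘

Finding the shortest path through the maze:
Path length: 66 steps
Directions: right → down → left → down → down → right → down → left → down → right → right → up → right → right → down → left → down → right → down → left → down → down → left → left → up → left → down → down → right → right → right → down → left → left → left → down → right → down → right → right → right → right → up → right → up → right → right → up → up → up → left → up → right → right → right → down → right → down → right → down → down → left → down → right → right → down

Solution:

┌─────────┬───┬─┬───────────┐
│A ↓      │   │ │           │
├─╴ ╷ ┌───┘ ┌─┘ │ ┌─┬─╴ ┌─╴ │
│↓ ↲│ │     │   │ │ │   │   │
│ ┌─┘ │ ╶─┬─┴─┐ ╵ ╵ │ ╶─┴─┐ │
│↓│   │   │   │     │     │ │
│ └─┐ └─┐ ╵ ╷ └─────┼───┐ └─┤
│↳ ↓│   │   │       │   │   │
├─╴ ├───┴─┬─┴─────┐ ╵ ╷ └─╴ │
│↓ ↲│↱ → ↓│       │   │     │
│ ╶─┘ ┌─╴ │ ╶─┐ ╷ └───┴───┐ │
│↳ → ↑│↓ ↲│   │ │         │ │
│ ╶───┤ ╶─┴─┐ │ └─────────┘ │
│     │↳ ↓  │ │             │
├───╴ ├─╴ ╷ │ ├───────┬─────┤
│     │↓ ↲│ │ │↱ → → ↓│     │
├───┐ │ ┌─┘ │ │ ╶─┬─┐ └─┐ ╶─┤
│↓ ↰│ │↓│   │ │↑ ↰│ │↳ ↓│   │
│ ╷ └─┘ ├───┘ │ ╷ │ └─┐ └─┐ │
│↓│↑ ← ↲│     │ │↑│   │↳ ↓│ │
│ └─────┤ ┌───┘ │ │ ╷ └─┐ │ │
│↳ → → ↓│ │     │↑│ │   │↓│ │
├─────╴ │ │ ┌───┘ │ └─┬─┘ │ │
│↓ ← ← ↲│ │ │↱ → ↑│   │↓ ↲│ │
│ ╶─┬───┘ ├─┘ ┌───┤ ╷ │ ╶─┘ │
│↳ ↓│     │↱ ↑│   │ │ │↳ → ↓│
│ ╷ ╵ ╶───┘ ┌─┘ ╷ ╵ │ └───╴ │
│ │↳ → → → ↑│   │   │      B│
└─┴─────────┴───┴───┴───────┘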